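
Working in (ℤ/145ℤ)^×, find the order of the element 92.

28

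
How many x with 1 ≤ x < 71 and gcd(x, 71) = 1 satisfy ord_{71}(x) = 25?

0

φ(71) = 71 − 1 = 70 = 2 · 5 · 7.
In a cyclic group of order 70, there are φ(d) elements of order d for each divisor d of 70, and zero for non-divisors.
Since 25 ∤ 70, the count is 0.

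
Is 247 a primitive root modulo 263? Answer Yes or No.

φ(263) = 263 − 1 = 262 = 2 · 131.
It suffices to check that the order of 247 is not a proper divisor of 262: compute 247^(262/q) for q ∈ {2, 131}.
247^131 ≡ 262 (mod 263)  [q = 2: ≢ 1 ✓]
247^2 ≡ 256 (mod 263)  [q = 131: ≢ 1 ✓]
Every test exponent gives a nontrivial residue, hence 247 generates the full group.

Yes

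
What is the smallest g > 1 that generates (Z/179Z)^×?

2

φ(179) = 179 − 1 = 178 = 2 · 89.
g is a primitive root iff g^(178/q) ≢ 1 (mod 179) for each prime q ∈ {2, 89}.
g = 2: 2^89 ≡ 178; 2^2 ≡ 4 — none is 1, so 2 is a primitive root.
Hence the least primitive root of 179 is 2.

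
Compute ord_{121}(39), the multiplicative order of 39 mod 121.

ord(39) | φ(121) = φ(11^2) = 11·(11−1) = 110 = 2 · 5 · 11.
Divisors of 110: 1, 2, 5, 10, 11, 22, 55, 110.
Test each divisor d:
39^1 ≡ 39 (mod 121)
39^2 ≡ 69 (mod 121)
39^5 ≡ 65 (mod 121)
39^10 ≡ 111 (mod 121)
39^11 ≡ 94 (mod 121)
39^22 ≡ 3 (mod 121)
39^55 ≡ 120 (mod 121)
39^110 ≡ 1 (mod 121) ✓
The smallest such exponent is 110, so the order of 39 is 110.

110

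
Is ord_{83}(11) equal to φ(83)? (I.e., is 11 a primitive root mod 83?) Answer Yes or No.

φ(83) = 83 − 1 = 82 = 2 · 41.
An element g generates (Z/83Z)^× iff g^(82/q) ≢ 1 (mod 83) for each prime q ∈ {2, 41}.
11^41 ≡ 1 (mod 83)  [q = 2: ≡ 1 ✗]
11^2 ≡ 38 (mod 83)  [q = 41: ≢ 1 ✓]
Since 11^41 ≡ 1, the order of 11 divides 41 < 82, so 11 is not a primitive root.

No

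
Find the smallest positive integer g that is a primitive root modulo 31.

3

φ(31) = 31 − 1 = 30 = 2 · 3 · 5.
g is a primitive root iff g^(30/q) ≢ 1 (mod 31) for each prime q ∈ {2, 3, 5}.
g = 2: 2^15 ≡ 1 — hits 1, so not a primitive root.
g = 3: 3^15 ≡ 30; 3^10 ≡ 25; 3^6 ≡ 16 — none is 1, so 3 is a primitive root.
The smallest primitive root modulo 31 is 3.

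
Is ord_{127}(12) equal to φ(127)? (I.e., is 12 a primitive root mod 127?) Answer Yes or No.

φ(127) = 127 − 1 = 126 = 2 · 3^2 · 7.
12 is a primitive root mod 127 iff 12^(φ(127)/q) ≢ 1 for every prime q | φ(127), i.e. q ∈ {2, 3, 7}.
12^63 ≡ 126 (mod 127)  [q = 2: ≢ 1 ✓]
12^42 ≡ 107 (mod 127)  [q = 3: ≢ 1 ✓]
12^18 ≡ 8 (mod 127)  [q = 7: ≢ 1 ✓]
Every test exponent gives a nontrivial residue, hence 12 generates the full group.

Yes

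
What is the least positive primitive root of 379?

2

φ(379) = 379 − 1 = 378 = 2 · 3^3 · 7.
g is a primitive root iff g^(378/q) ≢ 1 (mod 379) for each prime q ∈ {2, 3, 7}.
g = 2: 2^189 ≡ 378; 2^126 ≡ 327; 2^54 ≡ 125 — none is 1, so 2 is a primitive root.
Hence the least primitive root of 379 is 2.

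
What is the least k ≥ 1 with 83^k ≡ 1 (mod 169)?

By Lagrange's theorem, ord_169(83) divides φ(169) = φ(13^2) = 13·(13−1) = 156 = 2^2 · 3 · 13.
Divisors of 156: 1, 2, 3, 4, 6, 12, 13, 26, 39, 52, 78, 156.
Test each divisor d:
83^1 ≡ 83 (mod 169)
83^2 ≡ 129 (mod 169)
83^3 ≡ 60 (mod 169)
83^4 ≡ 79 (mod 169)
83^6 ≡ 51 (mod 169)
83^12 ≡ 66 (mod 169)
83^13 ≡ 70 (mod 169)
83^26 ≡ 168 (mod 169)
83^39 ≡ 99 (mod 169)
83^52 ≡ 1 (mod 169) ✓
So ord_169(83) = 52.

52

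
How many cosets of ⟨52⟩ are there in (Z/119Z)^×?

16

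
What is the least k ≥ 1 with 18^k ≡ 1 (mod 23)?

11

The order of 18 must divide φ(23) = 23 − 1 = 22 = 2 · 11.
Divisors of 22: 1, 2, 11, 22.
Check 18^d mod 23 for each divisor in increasing order:
18^1 ≡ 18 (mod 23)
18^2 ≡ 2 (mod 23)
18^11 ≡ 1 (mod 23) ✓
The smallest such exponent is 11, so the order of 18 is 11.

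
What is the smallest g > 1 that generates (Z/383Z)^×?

5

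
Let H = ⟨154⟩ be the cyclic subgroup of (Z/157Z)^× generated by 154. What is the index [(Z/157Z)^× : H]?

ord(154) | φ(157) = 157 − 1 = 156 = 2^2 · 3 · 13.
Divisors of 156: 1, 2, 3, 4, 6, 12, 13, 26, 39, 52, 78, 156.
Compute 154^d (mod 157) for the divisors d until we hit 1:
154^1 ≡ 154 (mod 157)
154^2 ≡ 9 (mod 157)
154^3 ≡ 130 (mod 157)
154^4 ≡ 81 (mod 157)
154^6 ≡ 101 (mod 157)
154^12 ≡ 153 (mod 157)
154^13 ≡ 12 (mod 157)
154^26 ≡ 144 (mod 157)
154^39 ≡ 1 (mod 157) ✓
Thus |⟨154⟩| = ord(154) = 39.
The index is φ(157) / ord(154) = 156 / 39 = 4.

4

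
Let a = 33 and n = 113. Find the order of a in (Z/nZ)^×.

112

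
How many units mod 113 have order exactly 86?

0

φ(113) = 113 − 1 = 112 = 2^4 · 7.
Since (Z/113Z)^× is cyclic of order 112, the number of elements of order d is φ(d) when d | 112 and 0 otherwise.
Since 86 ∤ 112, the count is 0.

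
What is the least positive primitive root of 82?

7

φ(82) = φ(2)·φ(41) = 1·40 = 40 = 2^3 · 5.
Test candidates g = 2, 3, … against the prime factors q ∈ {2, 5} of φ(82): g is a generator iff g^(40/q) ≢ 1 for every such q.
g = 2: gcd(2, 82) = 2 > 1, not a unit — skip.
g = 3: 3^20 ≡ 81; 3^8 ≡ 1 — hits 1, so not a primitive root.
g = 4: gcd(4, 82) = 2 > 1, not a unit — skip.
g = 5: 5^20 ≡ 1 — hits 1, so not a primitive root.
g = 6: gcd(6, 82) = 2 > 1, not a unit — skip.
g = 7: 7^20 ≡ 81; 7^8 ≡ 37 — none is 1, so 7 is a primitive root.
So 7 is the smallest generator of (Z/82Z)^×.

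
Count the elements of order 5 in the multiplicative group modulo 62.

4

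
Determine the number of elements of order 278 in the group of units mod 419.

0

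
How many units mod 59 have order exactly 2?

1

φ(59) = 59 − 1 = 58 = 2 · 29.
Since (Z/59Z)^× is cyclic of order 58, the number of elements of order d is φ(d) when d | 58 and 0 otherwise.
2 | 58, and φ(2) = 2 − 1 = 1.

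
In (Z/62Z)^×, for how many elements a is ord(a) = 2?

1

φ(62) = φ(2)·φ(31) = 1·30 = 30 = 2 · 3 · 5.
(Z/62Z)^× is cyclic (|G| = 30); a cyclic group of order m has exactly φ(d) elements of each order d | m, and none otherwise.
2 | 30, and φ(2) = 2 − 1 = 1.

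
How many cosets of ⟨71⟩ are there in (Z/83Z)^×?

1

Since 71 ∈ (Z/83Z)^×, its order divides φ(83) = 83 − 1 = 82 = 2 · 41.
Divisors of 82: 1, 2, 41, 82.
Compute 71^d (mod 83) for the divisors d until we hit 1:
71^1 ≡ 71 (mod 83)
71^2 ≡ 61 (mod 83)
71^41 ≡ 82 (mod 83)
71^82 ≡ 1 (mod 83) ✓
So ord_83(71) = 82, hence |⟨71⟩| = 82.
The index is φ(83) / ord(71) = 82 / 82 = 1.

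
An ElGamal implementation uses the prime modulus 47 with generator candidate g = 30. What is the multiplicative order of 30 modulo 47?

46

The order of 30 must divide φ(47) = 47 − 1 = 46 = 2 · 23.
Divisors of 46: 1, 2, 23, 46.
Test each divisor d:
30^1 ≡ 30
30^2 ≡ 7
30^23 ≡ 46
30^46 ≡ 1
Therefore the multiplicative order of 30 modulo 47 is 46.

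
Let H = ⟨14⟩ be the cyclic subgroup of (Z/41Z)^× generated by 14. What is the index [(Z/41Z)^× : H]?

5

Since 14 ∈ (Z/41Z)^×, its order divides φ(41) = 41 − 1 = 40 = 2^3 · 5.
Divisors of 40: 1, 2, 4, 5, 8, 10, 20, 40.
Evaluate successive powers at the divisors of 40:
14^1 ≡ 14 (mod 41)
14^2 ≡ 32 (mod 41)
14^4 ≡ 40 (mod 41)
14^5 ≡ 27 (mod 41)
14^8 ≡ 1 (mod 41) ✓
The order of 14 is 8, so the subgroup it generates has 8 elements.
[(Z/41Z)^× : ⟨14⟩] = 40/8 = 5.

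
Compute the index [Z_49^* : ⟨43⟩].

6

By Lagrange's theorem, ord_49(43) divides φ(49) = φ(7^2) = 7·(7−1) = 42 = 2 · 3 · 7.
Divisors of 42: 1, 2, 3, 6, 7, 14, 21, 42.
Compute 43^d (mod 49) for the divisors d until we hit 1:
43^1 ≡ 43 (mod 49)
43^2 ≡ 36 (mod 49)
43^3 ≡ 29 (mod 49)
43^6 ≡ 8 (mod 49)
43^7 ≡ 1 (mod 49) ✓
So ord_49(43) = 7, hence |⟨43⟩| = 7.
Index = |(Z/49Z)^×| / |⟨43⟩| = 42 / 7 = 6.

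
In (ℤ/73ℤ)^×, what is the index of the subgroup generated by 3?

6

ord(3) | φ(73) = 73 − 1 = 72 = 2^3 · 3^2.
Divisors of 72: 1, 2, 3, 4, 6, 8, 9, 12, 18, 24, 36, 72.
Check 3^d mod 73 for each divisor in increasing order:
3^1 ≡ 3 (mod 73)
3^2 ≡ 9 (mod 73)
3^3 ≡ 27 (mod 73)
3^4 ≡ 8 (mod 73)
3^6 ≡ 72 (mod 73)
3^8 ≡ 64 (mod 73)
3^9 ≡ 46 (mod 73)
3^12 ≡ 1 (mod 73) ✓
Thus |⟨3⟩| = ord(3) = 12.
The index is φ(73) / ord(3) = 72 / 12 = 6.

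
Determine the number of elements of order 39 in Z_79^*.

24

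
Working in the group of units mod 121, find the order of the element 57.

110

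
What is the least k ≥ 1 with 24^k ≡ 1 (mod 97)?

24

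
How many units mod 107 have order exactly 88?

0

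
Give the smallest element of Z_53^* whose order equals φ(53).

φ(53) = 53 − 1 = 52 = 2^2 · 13.
Test candidates g = 2, 3, … against the prime factors q ∈ {2, 13} of φ(53): g is a generator iff g^(52/q) ≢ 1 for every such q.
g = 2: 2^26 ≡ 52; 2^4 ≡ 16 — none is 1, so 2 is a primitive root.
Hence the least primitive root of 53 is 2.

2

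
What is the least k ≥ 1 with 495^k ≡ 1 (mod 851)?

132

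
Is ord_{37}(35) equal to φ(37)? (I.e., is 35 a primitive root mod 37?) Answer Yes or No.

Yes

φ(37) = 37 − 1 = 36 = 2^2 · 3^2.
Test 35^(36/q) mod 37 for each prime factor q of 36:
35^18 ≡ 36 (mod 37)  [q = 2: ≢ 1 ✓]
35^12 ≡ 26 (mod 37)  [q = 3: ≢ 1 ✓]
Every test exponent gives a nontrivial residue, hence 35 generates the full group.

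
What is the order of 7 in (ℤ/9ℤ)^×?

3

ord(7) | φ(9) = φ(3^2) = 3·(3−1) = 6 = 2 · 3.
Divisors of 6: 1, 2, 3, 6.
Check 7^d mod 9 for each divisor in increasing order:
7^1 ≡ 7 (mod 9)
7^2 ≡ 4 (mod 9)
7^3 ≡ 1 (mod 9) ✓
Hence ord(7) = 3.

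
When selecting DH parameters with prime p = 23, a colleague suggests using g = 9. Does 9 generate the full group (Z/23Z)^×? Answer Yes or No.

No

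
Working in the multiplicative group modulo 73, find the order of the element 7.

By Lagrange's theorem, ord_73(7) divides φ(73) = 73 − 1 = 72 = 2^3 · 3^2.
Divisors of 72: 1, 2, 3, 4, 6, 8, 9, 12, 18, 24, 36, 72.
Test each divisor d:
7^1 ≡ 7 (mod 73)
7^2 ≡ 49 (mod 73)
7^3 ≡ 51 (mod 73)
7^4 ≡ 65 (mod 73)
7^6 ≡ 46 (mod 73)
7^8 ≡ 64 (mod 73)
7^9 ≡ 10 (mod 73)
7^12 ≡ 72 (mod 73)
7^18 ≡ 27 (mod 73)
7^24 ≡ 1 (mod 73) ✓
So ord_73(7) = 24.

24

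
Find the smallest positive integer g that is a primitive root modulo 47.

5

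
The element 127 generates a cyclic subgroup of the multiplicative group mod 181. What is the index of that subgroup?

1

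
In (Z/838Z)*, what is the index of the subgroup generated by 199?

By Lagrange's theorem, ord_838(199) divides φ(838) = φ(2)·φ(419) = 1·418 = 418 = 2 · 11 · 19.
Divisors of 418: 1, 2, 11, 19, 22, 38, 209, 418.
Test each divisor d:
199^1 ≡ 199
199^2 ≡ 215
199^11 ≡ 139
199^19 ≡ 1
So ord_838(199) = 19, hence |⟨199⟩| = 19.
[(Z/838Z)^× : ⟨199⟩] = 418/19 = 22.

22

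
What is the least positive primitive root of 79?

φ(79) = 79 − 1 = 78 = 2 · 3 · 13.
Test candidates g = 2, 3, … against the prime factors q ∈ {2, 3, 13} of φ(79): g is a generator iff g^(78/q) ≢ 1 for every such q.
g = 2: 2^39 ≡ 1 — hits 1, so not a primitive root.
g = 3: 3^39 ≡ 78; 3^26 ≡ 23; 3^6 ≡ 18 — none is 1, so 3 is a primitive root.
The smallest primitive root modulo 79 is 3.

3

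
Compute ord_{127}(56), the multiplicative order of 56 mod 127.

Since 56 ∈ (Z/127Z)^×, its order divides φ(127) = 127 − 1 = 126 = 2 · 3^2 · 7.
Divisors of 126: 1, 2, 3, 6, 7, 9, 14, 18, 21, 42, 63, 126.
Check 56^d mod 127 for each divisor in increasing order:
56^1 ≡ 56 (mod 127)
56^2 ≡ 88 (mod 127)
56^3 ≡ 102 (mod 127)
56^6 ≡ 117 (mod 127)
56^7 ≡ 75 (mod 127)
56^9 ≡ 123 (mod 127)
56^14 ≡ 37 (mod 127)
56^18 ≡ 16 (mod 127)
56^21 ≡ 108 (mod 127)
56^42 ≡ 107 (mod 127)
56^63 ≡ 126 (mod 127)
56^126 ≡ 1 (mod 127) ✓
Hence ord(56) = 126.

126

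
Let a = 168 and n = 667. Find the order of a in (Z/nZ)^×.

154

The order of 168 must divide φ(667) = φ(23·29) = (23−1)·(29−1) = 22·28 = 616 = 2^3 · 7 · 11.
Divisors of 616: 1, 2, 4, 7, 8, 11, 14, 22, 28, 44, 56, 77, 88, 154, 308, 616.
Check 168^d mod 667 for each divisor in increasing order:
168^1 ≡ 168 (mod 667)
168^2 ≡ 210 (mod 667)
168^4 ≡ 78 (mod 667)
168^7 ≡ 465 (mod 667)
168^8 ≡ 81 (mod 667)
168^11 ≡ 252 (mod 667)
168^14 ≡ 117 (mod 667)
168^22 ≡ 139 (mod 667)
168^28 ≡ 349 (mod 667)
168^44 ≡ 645 (mod 667)
168^56 ≡ 407 (mod 667)
168^77 ≡ 436 (mod 667)
168^88 ≡ 484 (mod 667)
168^154 ≡ 1 (mod 667) ✓
So ord_667(168) = 154.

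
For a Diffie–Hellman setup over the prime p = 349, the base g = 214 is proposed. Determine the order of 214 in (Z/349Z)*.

174

ord(214) | φ(349) = 349 − 1 = 348 = 2^2 · 3 · 29.
Divisors of 348: 1, 2, 3, 4, 6, 12, 29, 58, 87, 116, 174, 348.
Test each divisor d:
214^1 ≡ 214 (mod 349)
214^2 ≡ 77 (mod 349)
214^3 ≡ 75 (mod 349)
214^4 ≡ 345 (mod 349)
214^6 ≡ 41 (mod 349)
214^12 ≡ 285 (mod 349)
214^29 ≡ 227 (mod 349)
214^58 ≡ 226 (mod 349)
214^87 ≡ 348 (mod 349)
214^116 ≡ 122 (mod 349)
214^174 ≡ 1 (mod 349) ✓
Therefore the multiplicative order of 214 modulo 349 is 174.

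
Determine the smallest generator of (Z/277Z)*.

φ(277) = 277 − 1 = 276 = 2^2 · 3 · 23.
g is a primitive root iff g^(276/q) ≢ 1 (mod 277) for each prime q ∈ {2, 3, 23}.
g = 2: 2^138 ≡ 276; 2^92 ≡ 1 — hits 1, so not a primitive root.
g = 3: 3^138 ≡ 1 — hits 1, so not a primitive root.
g = 4: 4^138 ≡ 1 — hits 1, so not a primitive root.
g = 5: 5^138 ≡ 276; 5^92 ≡ 116; 5^12 ≡ 27 — none is 1, so 5 is a primitive root.
The smallest primitive root modulo 277 is 5.

5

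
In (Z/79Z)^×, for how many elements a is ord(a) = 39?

24

φ(79) = 79 − 1 = 78 = 2 · 3 · 13.
(Z/79Z)^× is cyclic (|G| = 78); a cyclic group of order m has exactly φ(d) elements of each order d | m, and none otherwise.
39 = 3 · 13 divides 78, and φ(39) = 24.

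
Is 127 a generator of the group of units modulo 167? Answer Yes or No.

φ(167) = 167 − 1 = 166 = 2 · 83.
An element g generates (Z/167Z)^× iff g^(166/q) ≢ 1 (mod 167) for each prime q ∈ {2, 83}.
127^83 ≡ 1 (mod 167)  [q = 2: ≡ 1 ✗]
127^2 ≡ 97 (mod 167)  [q = 83: ≢ 1 ✓]
127^83 ≡ 1 shows ord(127) | 83, strictly less than φ(167); not a primitive root.

No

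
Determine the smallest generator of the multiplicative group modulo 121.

φ(121) = φ(11^2) = 11·(11−1) = 110 = 2 · 5 · 11.
g is a primitive root iff g^(110/q) ≢ 1 (mod 121) for each prime q ∈ {2, 5, 11}.
g = 2: 2^55 ≡ 120; 2^22 ≡ 81; 2^10 ≡ 56 — none is 1, so 2 is a primitive root.
So 2 is the smallest generator of (Z/121Z)^×.

2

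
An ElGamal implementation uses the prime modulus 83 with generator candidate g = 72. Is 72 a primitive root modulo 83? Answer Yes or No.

Yes

φ(83) = 83 − 1 = 82 = 2 · 41.
An element g generates (Z/83Z)^× iff g^(82/q) ≢ 1 (mod 83) for each prime q ∈ {2, 41}.
72^41 ≡ 82 (mod 83)  [q = 2: ≢ 1 ✓]
72^2 ≡ 38 (mod 83)  [q = 41: ≢ 1 ✓]
All checks pass, so 72 has order 82 and is a primitive root modulo 83.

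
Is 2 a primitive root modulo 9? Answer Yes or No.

Yes

φ(9) = φ(3^2) = 3·(3−1) = 6 = 2 · 3.
It suffices to check that the order of 2 is not a proper divisor of 6: compute 2^(6/q) for q ∈ {2, 3}.
2^3 ≡ 8 (mod 9)  [q = 2: ≢ 1 ✓]
2^2 ≡ 4 (mod 9)  [q = 3: ≢ 1 ✓]
All checks pass, so 2 has order 6 and is a primitive root modulo 9.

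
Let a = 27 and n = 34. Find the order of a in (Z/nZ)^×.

ord(27) | φ(34) = φ(2)·φ(17) = 1·16 = 16 = 2^4.
Divisors of 16: 1, 2, 4, 8, 16.
Compute 27^d (mod 34) for the divisors d until we hit 1:
27^1 ≡ 27
27^2 ≡ 15
27^4 ≡ 21
27^8 ≡ 33
27^16 ≡ 1
Therefore the multiplicative order of 27 modulo 34 is 16.

16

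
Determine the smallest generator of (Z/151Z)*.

φ(151) = 151 − 1 = 150 = 2 · 3 · 5^2.
g is a primitive root iff g^(150/q) ≢ 1 (mod 151) for each prime q ∈ {2, 3, 5}.
g = 2: 2^75 ≡ 1 — hits 1, so not a primitive root.
g = 3: 3^75 ≡ 150; 3^50 ≡ 1 — hits 1, so not a primitive root.
g = 4: 4^75 ≡ 1 — hits 1, so not a primitive root.
g = 5: 5^75 ≡ 1 — hits 1, so not a primitive root.
g = 6: 6^75 ≡ 150; 6^50 ≡ 32; 6^30 ≡ 59 — none is 1, so 6 is a primitive root.
Hence the least primitive root of 151 is 6.

6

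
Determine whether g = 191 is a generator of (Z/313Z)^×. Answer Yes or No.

Yes

φ(313) = 313 − 1 = 312 = 2^3 · 3 · 13.
Test 191^(312/q) mod 313 for each prime factor q of 312:
191^156 ≡ 312 (mod 313)  [q = 2: ≢ 1 ✓]
191^104 ≡ 214 (mod 313)  [q = 3: ≢ 1 ✓]
191^24 ≡ 150 (mod 313)  [q = 13: ≢ 1 ✓]
Every test exponent gives a nontrivial residue, hence 191 generates the full group.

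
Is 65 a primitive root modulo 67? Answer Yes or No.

No

φ(67) = 67 − 1 = 66 = 2 · 3 · 11.
65 is a primitive root mod 67 iff 65^(φ(67)/q) ≢ 1 for every prime q | φ(67), i.e. q ∈ {2, 3, 11}.
65^33 ≡ 1 (mod 67)  [q = 2: ≡ 1 ✗]
65^22 ≡ 37 (mod 67)  [q = 3: ≢ 1 ✓]
65^6 ≡ 64 (mod 67)  [q = 11: ≢ 1 ✓]
Since 65^33 ≡ 1, the order of 65 divides 33 < 66, so 65 is not a primitive root.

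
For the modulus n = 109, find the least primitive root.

6

φ(109) = 109 − 1 = 108 = 2^2 · 3^3.
Test candidates g = 2, 3, … against the prime factors q ∈ {2, 3} of φ(109): g is a generator iff g^(108/q) ≢ 1 for every such q.
g = 2: 2^54 ≡ 108; 2^36 ≡ 1 — hits 1, so not a primitive root.
g = 3: 3^54 ≡ 1 — hits 1, so not a primitive root.
g = 4: 4^54 ≡ 1 — hits 1, so not a primitive root.
g = 5: 5^54 ≡ 1 — hits 1, so not a primitive root.
g = 6: 6^54 ≡ 108; 6^36 ≡ 63 — none is 1, so 6 is a primitive root.
The smallest primitive root modulo 109 is 6.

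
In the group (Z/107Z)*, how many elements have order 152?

0

φ(107) = 107 − 1 = 106 = 2 · 53.
In a cyclic group of order 106, there are φ(d) elements of order d for each divisor d of 106, and zero for non-divisors.
Since 152 ∤ 106, the count is 0.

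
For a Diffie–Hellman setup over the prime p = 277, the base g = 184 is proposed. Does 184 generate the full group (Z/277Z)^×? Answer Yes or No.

φ(277) = 277 − 1 = 276 = 2^2 · 3 · 23.
It suffices to check that the order of 184 is not a proper divisor of 276: compute 184^(276/q) for q ∈ {2, 3, 23}.
184^138 ≡ 276 (mod 277)  [q = 2: ≢ 1 ✓]
184^92 ≡ 116 (mod 277)  [q = 3: ≢ 1 ✓]
184^12 ≡ 30 (mod 277)  [q = 23: ≢ 1 ✓]
Every test exponent gives a nontrivial residue, hence 184 generates the full group.

Yes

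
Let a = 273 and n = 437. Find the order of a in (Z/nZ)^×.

66

Since 273 ∈ (Z/437Z)^×, its order divides φ(437) = φ(19·23) = (19−1)·(23−1) = 18·22 = 396 = 2^2 · 3^2 · 11.
Divisors of 396: 1, 2, 3, 4, 6, 9, 11, 12, 18, 22, 33, 36, 44, 66, 99, 132, 198, 396.
Check 273^d mod 437 for each divisor in increasing order:
273^1 ≡ 273 (mod 437)
273^2 ≡ 239 (mod 437)
273^3 ≡ 134 (mod 437)
273^4 ≡ 311 (mod 437)
273^6 ≡ 39 (mod 437)
273^9 ≡ 419 (mod 437)
273^11 ≡ 68 (mod 437)
273^12 ≡ 210 (mod 437)
273^18 ≡ 324 (mod 437)
273^22 ≡ 254 (mod 437)
273^33 ≡ 229 (mod 437)
273^36 ≡ 96 (mod 437)
273^44 ≡ 277 (mod 437)
273^66 ≡ 1 (mod 437) ✓
The smallest such exponent is 66, so the order of 273 is 66.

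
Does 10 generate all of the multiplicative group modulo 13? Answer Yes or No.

No

φ(13) = 13 − 1 = 12 = 2^2 · 3.
An element g generates (Z/13Z)^× iff g^(12/q) ≢ 1 (mod 13) for each prime q ∈ {2, 3}.
10^6 ≡ 1 (mod 13)  [q = 2: ≡ 1 ✗]
10^4 ≡ 3 (mod 13)  [q = 3: ≢ 1 ✓]
Since 10^6 ≡ 1, the order of 10 divides 6 < 12, so 10 is not a primitive root.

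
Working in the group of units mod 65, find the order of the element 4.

The order of 4 must divide φ(65) = φ(5·13) = (5−1)·(13−1) = 4·12 = 48 = 2^4 · 3.
Divisors of 48: 1, 2, 3, 4, 6, 8, 12, 16, 24, 48.
Evaluate successive powers at the divisors of 48:
4^1 ≡ 4 (mod 65)
4^2 ≡ 16 (mod 65)
4^3 ≡ 64 (mod 65)
4^4 ≡ 61 (mod 65)
4^6 ≡ 1 (mod 65) ✓
Therefore the multiplicative order of 4 modulo 65 is 6.

6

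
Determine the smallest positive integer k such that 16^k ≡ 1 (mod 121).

55

Since 16 ∈ (Z/121Z)^×, its order divides φ(121) = φ(11^2) = 11·(11−1) = 110 = 2 · 5 · 11.
Divisors of 110: 1, 2, 5, 10, 11, 22, 55, 110.
Test each divisor d:
16^1 ≡ 16 (mod 121)
16^2 ≡ 14 (mod 121)
16^5 ≡ 111 (mod 121)
16^10 ≡ 100 (mod 121)
16^11 ≡ 27 (mod 121)
16^22 ≡ 3 (mod 121)
16^55 ≡ 1 (mod 121) ✓
The smallest such exponent is 55, so the order of 16 is 55.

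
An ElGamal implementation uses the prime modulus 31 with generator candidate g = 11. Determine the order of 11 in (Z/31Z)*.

ord(11) | φ(31) = 31 − 1 = 30 = 2 · 3 · 5.
Divisors of 30: 1, 2, 3, 5, 6, 10, 15, 30.
Compute 11^d (mod 31) for the divisors d until we hit 1:
11^1 ≡ 11 (mod 31)
11^2 ≡ 28 (mod 31)
11^3 ≡ 29 (mod 31)
11^5 ≡ 6 (mod 31)
11^6 ≡ 4 (mod 31)
11^10 ≡ 5 (mod 31)
11^15 ≡ 30 (mod 31)
11^30 ≡ 1 (mod 31) ✓
So ord_31(11) = 30.

30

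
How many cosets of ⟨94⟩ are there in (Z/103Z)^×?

3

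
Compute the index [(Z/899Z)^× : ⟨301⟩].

The order of 301 must divide φ(899) = φ(29·31) = (29−1)·(31−1) = 28·30 = 840 = 2^3 · 3 · 5 · 7.
Divisors of 840: 1, 2, 3, 4, 5, 6, 7, 8, 10, 12, 14, 15, 20, 21, 24, 28, 30, 35, 40, 42, 56, 60, 70, 84, 105, 120, 140, 168, 210, 280, 420, 840.
Evaluate successive powers at the divisors of 840:
301^1 ≡ 301 (mod 899)
301^2 ≡ 701 (mod 899)
301^3 ≡ 635 (mod 899)
301^4 ≡ 547 (mod 899)
301^5 ≡ 130 (mod 899)
301^6 ≡ 473 (mod 899)
301^7 ≡ 331 (mod 899)
301^8 ≡ 741 (mod 899)
301^10 ≡ 718 (mod 899)
301^12 ≡ 777 (mod 899)
301^14 ≡ 782 (mod 899)
301^15 ≡ 743 (mod 899)
301^20 ≡ 397 (mod 899)
301^21 ≡ 829 (mod 899)
301^24 ≡ 500 (mod 899)
301^28 ≡ 204 (mod 899)
301^30 ≡ 63 (mod 899)
301^35 ≡ 99 (mod 899)
301^40 ≡ 284 (mod 899)
301^42 ≡ 405 (mod 899)
301^56 ≡ 262 (mod 899)
301^60 ≡ 373 (mod 899)
301^70 ≡ 811 (mod 899)
301^84 ≡ 407 (mod 899)
301^105 ≡ 278 (mod 899)
301^120 ≡ 683 (mod 899)
301^140 ≡ 552 (mod 899)
301^168 ≡ 233 (mod 899)
301^210 ≡ 869 (mod 899)
301^280 ≡ 842 (mod 899)
301^420 ≡ 1 (mod 899) ✓
The order of 301 is 420, so the subgroup it generates has 420 elements.
Index = |(Z/899Z)^×| / |⟨301⟩| = 840 / 420 = 2.

2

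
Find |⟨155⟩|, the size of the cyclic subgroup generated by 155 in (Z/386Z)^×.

ord(155) | φ(386) = φ(2)·φ(193) = 1·192 = 192 = 2^6 · 3.
Divisors of 192: 1, 2, 3, 4, 6, 8, 12, 16, 24, 32, 48, 64, 96, 192.
Test each divisor d:
155^1 ≡ 155
155^2 ≡ 93
155^3 ≡ 133
155^4 ≡ 157
155^6 ≡ 319
155^8 ≡ 331
155^12 ≡ 243
155^16 ≡ 323
155^24 ≡ 377
155^32 ≡ 109
155^48 ≡ 81
155^64 ≡ 301
155^96 ≡ 385
155^192 ≡ 1
The smallest such exponent is 192, so the order of 155 is 192.

192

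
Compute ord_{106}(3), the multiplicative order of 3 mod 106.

52

The order of 3 must divide φ(106) = φ(2)·φ(53) = 1·52 = 52 = 2^2 · 13.
Divisors of 52: 1, 2, 4, 13, 26, 52.
Evaluate successive powers at the divisors of 52:
3^1 ≡ 3
3^2 ≡ 9
3^4 ≡ 81
3^13 ≡ 83
3^26 ≡ 105
3^52 ≡ 1
Therefore the multiplicative order of 3 modulo 106 is 52.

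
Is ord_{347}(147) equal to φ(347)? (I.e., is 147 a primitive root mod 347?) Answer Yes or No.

No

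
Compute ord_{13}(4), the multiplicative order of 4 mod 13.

ord(4) | φ(13) = 13 − 1 = 12 = 2^2 · 3.
Divisors of 12: 1, 2, 3, 4, 6, 12.
Evaluate successive powers at the divisors of 12:
4^1 ≡ 4 (mod 13)
4^2 ≡ 3 (mod 13)
4^3 ≡ 12 (mod 13)
4^4 ≡ 9 (mod 13)
4^6 ≡ 1 (mod 13) ✓
The smallest such exponent is 6, so the order of 4 is 6.

6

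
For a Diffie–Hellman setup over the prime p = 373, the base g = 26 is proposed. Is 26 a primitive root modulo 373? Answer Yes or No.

Yes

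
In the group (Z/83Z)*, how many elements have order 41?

φ(83) = 83 − 1 = 82 = 2 · 41.
(Z/83Z)^× is cyclic (|G| = 82); a cyclic group of order m has exactly φ(d) elements of each order d | m, and none otherwise.
41 | 82, and φ(41) = 41 − 1 = 40.

40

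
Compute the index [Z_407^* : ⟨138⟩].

By Lagrange's theorem, ord_407(138) divides φ(407) = φ(11·37) = (11−1)·(37−1) = 10·36 = 360 = 2^3 · 3^2 · 5.
Divisors of 360: 1, 2, 3, 4, 5, 6, 8, 9, 10, 12, 15, 18, 20, 24, 30, 36, 40, 45, 60, 72, 90, 120, 180, 360.
Check 138^d mod 407 for each divisor in increasing order:
138^1 ≡ 138
138^2 ≡ 322
138^3 ≡ 73
138^4 ≡ 306
138^5 ≡ 307
138^6 ≡ 38
138^8 ≡ 26
138^9 ≡ 332
138^10 ≡ 232
138^12 ≡ 223
138^15 ≡ 406
138^18 ≡ 334
138^20 ≡ 100
138^24 ≡ 75
138^30 ≡ 1
So ord_407(138) = 30, hence |⟨138⟩| = 30.
[(Z/407Z)^× : ⟨138⟩] = 360/30 = 12.

12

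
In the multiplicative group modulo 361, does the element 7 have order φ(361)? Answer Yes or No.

φ(361) = φ(19^2) = 19·(19−1) = 342 = 2 · 3^2 · 19.
It suffices to check that the order of 7 is not a proper divisor of 342: compute 7^(342/q) for q ∈ {2, 3, 19}.
7^171 ≡ 1 (mod 361)  [q = 2: ≡ 1 ✗]
7^114 ≡ 1 (mod 361)  [q = 3: ≡ 1 ✗]
7^18 ≡ 248 (mod 361)  [q = 19: ≢ 1 ✓]
7^171 ≡ 1 shows ord(7) | 171, strictly less than φ(361); not a primitive root.

No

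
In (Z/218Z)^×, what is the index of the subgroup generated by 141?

3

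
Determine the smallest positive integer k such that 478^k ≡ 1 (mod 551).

252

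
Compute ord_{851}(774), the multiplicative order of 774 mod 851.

198

By Lagrange's theorem, ord_851(774) divides φ(851) = φ(23·37) = (23−1)·(37−1) = 22·36 = 792 = 2^3 · 3^2 · 11.
Divisors of 792: 1, 2, 3, 4, 6, 8, 9, 11, 12, 18, 22, 24, 33, 36, 44, 66, 72, 88, 99, 132, 198, 264, 396, 792.
Check 774^d mod 851 for each divisor in increasing order:
774^1 ≡ 774
774^2 ≡ 823
774^3 ≡ 454
774^4 ≡ 784
774^6 ≡ 174
774^8 ≡ 234
774^9 ≡ 704
774^11 ≡ 712
774^12 ≡ 491
774^18 ≡ 334
774^22 ≡ 599
774^24 ≡ 248
774^33 ≡ 137
774^36 ≡ 75
774^44 ≡ 530
774^66 ≡ 47
774^72 ≡ 519
774^88 ≡ 70
774^99 ≡ 482
774^132 ≡ 507
774^198 ≡ 1
Hence ord(774) = 198.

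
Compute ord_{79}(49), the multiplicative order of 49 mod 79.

ord(49) | φ(79) = 79 − 1 = 78 = 2 · 3 · 13.
Divisors of 78: 1, 2, 3, 6, 13, 26, 39, 78.
Check 49^d mod 79 for each divisor in increasing order:
49^1 ≡ 49 (mod 79)
49^2 ≡ 31 (mod 79)
49^3 ≡ 18 (mod 79)
49^6 ≡ 8 (mod 79)
49^13 ≡ 55 (mod 79)
49^26 ≡ 23 (mod 79)
49^39 ≡ 1 (mod 79) ✓
Therefore the multiplicative order of 49 modulo 79 is 39.

39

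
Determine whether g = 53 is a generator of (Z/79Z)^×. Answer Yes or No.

Yes

φ(79) = 79 − 1 = 78 = 2 · 3 · 13.
An element g generates (Z/79Z)^× iff g^(78/q) ≢ 1 (mod 79) for each prime q ∈ {2, 3, 13}.
53^39 ≡ 78 (mod 79)  [q = 2: ≢ 1 ✓]
53^26 ≡ 55 (mod 79)  [q = 3: ≢ 1 ✓]
53^6 ≡ 22 (mod 79)  [q = 13: ≢ 1 ✓]
None equal 1, so ord_79(53) = 78: 53 is a primitive root.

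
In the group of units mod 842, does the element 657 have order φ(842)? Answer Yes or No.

Yes

φ(842) = φ(2)·φ(421) = 1·420 = 420 = 2^2 · 3 · 5 · 7.
Test 657^(420/q) mod 842 for each prime factor q of 420:
657^210 ≡ 841 (mod 842)  [q = 2: ≢ 1 ✓]
657^140 ≡ 441 (mod 842)  [q = 3: ≢ 1 ✓]
657^84 ≡ 673 (mod 842)  [q = 5: ≢ 1 ✓]
657^60 ≡ 385 (mod 842)  [q = 7: ≢ 1 ✓]
None equal 1, so ord_842(657) = 420: 657 is a primitive root.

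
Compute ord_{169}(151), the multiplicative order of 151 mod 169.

52

Since 151 ∈ (Z/169Z)^×, its order divides φ(169) = φ(13^2) = 13·(13−1) = 156 = 2^2 · 3 · 13.
Divisors of 156: 1, 2, 3, 4, 6, 12, 13, 26, 39, 52, 78, 156.
Compute 151^d (mod 169) for the divisors d until we hit 1:
151^1 ≡ 151 (mod 169)
151^2 ≡ 155 (mod 169)
151^3 ≡ 83 (mod 169)
151^4 ≡ 27 (mod 169)
151^6 ≡ 129 (mod 169)
151^12 ≡ 79 (mod 169)
151^13 ≡ 99 (mod 169)
151^26 ≡ 168 (mod 169)
151^39 ≡ 70 (mod 169)
151^52 ≡ 1 (mod 169) ✓
Therefore the multiplicative order of 151 modulo 169 is 52.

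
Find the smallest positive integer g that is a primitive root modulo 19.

2

φ(19) = 19 − 1 = 18 = 2 · 3^2.
Test candidates g = 2, 3, … against the prime factors q ∈ {2, 3} of φ(19): g is a generator iff g^(18/q) ≢ 1 for every such q.
g = 2: 2^9 ≡ 18; 2^6 ≡ 7 — none is 1, so 2 is a primitive root.
The smallest primitive root modulo 19 is 2.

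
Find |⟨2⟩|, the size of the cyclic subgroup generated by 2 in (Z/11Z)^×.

The order of 2 must divide φ(11) = 11 − 1 = 10 = 2 · 5.
Divisors of 10: 1, 2, 5, 10.
Check 2^d mod 11 for each divisor in increasing order:
2^1 ≡ 2 (mod 11)
2^2 ≡ 4 (mod 11)
2^5 ≡ 10 (mod 11)
2^10 ≡ 1 (mod 11) ✓
Therefore the multiplicative order of 2 modulo 11 is 10.

10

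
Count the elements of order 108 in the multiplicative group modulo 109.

φ(109) = 109 − 1 = 108 = 2^2 · 3^3.
(Z/109Z)^× is cyclic (|G| = 108); a cyclic group of order m has exactly φ(d) elements of each order d | m, and none otherwise.
108 = 2^2 · 3^3 divides 108, and φ(108) = 36.

36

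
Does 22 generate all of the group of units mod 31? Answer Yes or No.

Yes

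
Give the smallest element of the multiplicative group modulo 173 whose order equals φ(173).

φ(173) = 173 − 1 = 172 = 2^2 · 43.
g is a primitive root iff g^(172/q) ≢ 1 (mod 173) for each prime q ∈ {2, 43}.
g = 2: 2^86 ≡ 172; 2^4 ≡ 16 — none is 1, so 2 is a primitive root.
So 2 is the smallest generator of (Z/173Z)^×.

2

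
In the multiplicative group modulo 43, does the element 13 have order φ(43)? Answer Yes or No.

No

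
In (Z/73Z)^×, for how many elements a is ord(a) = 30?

0

φ(73) = 73 − 1 = 72 = 2^3 · 3^2.
Since (Z/73Z)^× is cyclic of order 72, the number of elements of order d is φ(d) when d | 72 and 0 otherwise.
30 does not divide 72, so no element of (Z/73Z)^× has order 30.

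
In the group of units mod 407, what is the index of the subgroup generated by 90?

4

By Lagrange's theorem, ord_407(90) divides φ(407) = φ(11·37) = (11−1)·(37−1) = 10·36 = 360 = 2^3 · 3^2 · 5.
Divisors of 360: 1, 2, 3, 4, 5, 6, 8, 9, 10, 12, 15, 18, 20, 24, 30, 36, 40, 45, 60, 72, 90, 120, 180, 360.
Evaluate successive powers at the divisors of 360:
90^1 ≡ 90 (mod 407)
90^2 ≡ 367 (mod 407)
90^3 ≡ 63 (mod 407)
90^4 ≡ 379 (mod 407)
90^5 ≡ 329 (mod 407)
90^6 ≡ 306 (mod 407)
90^8 ≡ 377 (mod 407)
90^9 ≡ 149 (mod 407)
90^10 ≡ 386 (mod 407)
90^12 ≡ 26 (mod 407)
90^15 ≡ 10 (mod 407)
90^18 ≡ 223 (mod 407)
90^20 ≡ 34 (mod 407)
90^24 ≡ 269 (mod 407)
90^30 ≡ 100 (mod 407)
90^36 ≡ 75 (mod 407)
90^40 ≡ 342 (mod 407)
90^45 ≡ 186 (mod 407)
90^60 ≡ 232 (mod 407)
90^72 ≡ 334 (mod 407)
90^90 ≡ 1 (mod 407) ✓
Thus |⟨90⟩| = ord(90) = 90.
[(Z/407Z)^× : ⟨90⟩] = 360/90 = 4.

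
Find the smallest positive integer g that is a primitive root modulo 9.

2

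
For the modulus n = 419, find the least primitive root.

φ(419) = 419 − 1 = 418 = 2 · 11 · 19.
g is a primitive root iff g^(418/q) ≢ 1 (mod 419) for each prime q ∈ {2, 11, 19}.
g = 2: 2^209 ≡ 418; 2^38 ≡ 334; 2^22 ≡ 114 — none is 1, so 2 is a primitive root.
Hence the least primitive root of 419 is 2.

2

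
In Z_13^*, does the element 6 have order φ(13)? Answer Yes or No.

Yes

φ(13) = 13 − 1 = 12 = 2^2 · 3.
Test 6^(12/q) mod 13 for each prime factor q of 12:
6^6 ≡ 12 (mod 13)  [q = 2: ≢ 1 ✓]
6^4 ≡ 9 (mod 13)  [q = 3: ≢ 1 ✓]
Every test exponent gives a nontrivial residue, hence 6 generates the full group.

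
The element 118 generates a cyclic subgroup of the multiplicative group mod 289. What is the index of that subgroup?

8

By Lagrange's theorem, ord_289(118) divides φ(289) = φ(17^2) = 17·(17−1) = 272 = 2^4 · 17.
Divisors of 272: 1, 2, 4, 8, 16, 17, 34, 68, 136, 272.
Test each divisor d:
118^1 ≡ 118 (mod 289)
118^2 ≡ 52 (mod 289)
118^4 ≡ 103 (mod 289)
118^8 ≡ 205 (mod 289)
118^16 ≡ 120 (mod 289)
118^17 ≡ 288 (mod 289)
118^34 ≡ 1 (mod 289) ✓
So ord_289(118) = 34, hence |⟨118⟩| = 34.
The index is φ(289) / ord(118) = 272 / 34 = 8.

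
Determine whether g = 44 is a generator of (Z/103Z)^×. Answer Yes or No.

φ(103) = 103 − 1 = 102 = 2 · 3 · 17.
It suffices to check that the order of 44 is not a proper divisor of 102: compute 44^(102/q) for q ∈ {2, 3, 17}.
44^51 ≡ 102 (mod 103)  [q = 2: ≢ 1 ✓]
44^34 ≡ 46 (mod 103)  [q = 3: ≢ 1 ✓]
44^6 ≡ 9 (mod 103)  [q = 17: ≢ 1 ✓]
None equal 1, so ord_103(44) = 102: 44 is a primitive root.

Yes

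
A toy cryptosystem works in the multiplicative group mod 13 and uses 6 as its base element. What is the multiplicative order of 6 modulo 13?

By Lagrange's theorem, ord_13(6) divides φ(13) = 13 − 1 = 12 = 2^2 · 3.
Divisors of 12: 1, 2, 3, 4, 6, 12.
Evaluate successive powers at the divisors of 12:
6^1 ≡ 6 (mod 13)
6^2 ≡ 10 (mod 13)
6^3 ≡ 8 (mod 13)
6^4 ≡ 9 (mod 13)
6^6 ≡ 12 (mod 13)
6^12 ≡ 1 (mod 13) ✓
Hence ord(6) = 12.

12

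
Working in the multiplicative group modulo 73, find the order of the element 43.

24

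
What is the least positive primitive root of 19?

φ(19) = 19 − 1 = 18 = 2 · 3^2.
g is a primitive root iff g^(18/q) ≢ 1 (mod 19) for each prime q ∈ {2, 3}.
g = 2: 2^9 ≡ 18; 2^6 ≡ 7 — none is 1, so 2 is a primitive root.
The smallest primitive root modulo 19 is 2.

2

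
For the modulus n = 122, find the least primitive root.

7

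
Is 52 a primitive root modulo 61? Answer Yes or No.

No

φ(61) = 61 − 1 = 60 = 2^2 · 3 · 5.
An element g generates (Z/61Z)^× iff g^(60/q) ≢ 1 (mod 61) for each prime q ∈ {2, 3, 5}.
52^30 ≡ 1 (mod 61)  [q = 2: ≡ 1 ✗]
52^20 ≡ 1 (mod 61)  [q = 3: ≡ 1 ✗]
52^12 ≡ 20 (mod 61)  [q = 5: ≢ 1 ✓]
52^30 ≡ 1 shows ord(52) | 30, strictly less than φ(61); not a primitive root.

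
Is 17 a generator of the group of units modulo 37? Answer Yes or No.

φ(37) = 37 − 1 = 36 = 2^2 · 3^2.
17 is a primitive root mod 37 iff 17^(φ(37)/q) ≢ 1 for every prime q | φ(37), i.e. q ∈ {2, 3}.
17^18 ≡ 36 (mod 37)  [q = 2: ≢ 1 ✓]
17^12 ≡ 26 (mod 37)  [q = 3: ≢ 1 ✓]
Every test exponent gives a nontrivial residue, hence 17 generates the full group.

Yes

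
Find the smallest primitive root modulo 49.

3

φ(49) = φ(7^2) = 7·(7−1) = 42 = 2 · 3 · 7.
g is a primitive root iff g^(42/q) ≢ 1 (mod 49) for each prime q ∈ {2, 3, 7}.
g = 2: 2^21 ≡ 1 — hits 1, so not a primitive root.
g = 3: 3^21 ≡ 48; 3^14 ≡ 30; 3^6 ≡ 43 — none is 1, so 3 is a primitive root.
Hence the least primitive root of 49 is 3.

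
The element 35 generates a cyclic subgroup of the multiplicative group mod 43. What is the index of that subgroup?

6

Since 35 ∈ (Z/43Z)^×, its order divides φ(43) = 43 − 1 = 42 = 2 · 3 · 7.
Divisors of 42: 1, 2, 3, 6, 7, 14, 21, 42.
Evaluate successive powers at the divisors of 42:
35^1 ≡ 35 (mod 43)
35^2 ≡ 21 (mod 43)
35^3 ≡ 4 (mod 43)
35^6 ≡ 16 (mod 43)
35^7 ≡ 1 (mod 43) ✓
Thus |⟨35⟩| = ord(35) = 7.
[(Z/43Z)^× : ⟨35⟩] = 42/7 = 6.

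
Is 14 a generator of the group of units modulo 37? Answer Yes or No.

No

φ(37) = 37 − 1 = 36 = 2^2 · 3^2.
An element g generates (Z/37Z)^× iff g^(36/q) ≢ 1 (mod 37) for each prime q ∈ {2, 3}.
14^18 ≡ 36 (mod 37)  [q = 2: ≢ 1 ✓]
14^12 ≡ 1 (mod 37)  [q = 3: ≡ 1 ✗]
The check at q = 3 fails, so 14 generates a proper subgroup.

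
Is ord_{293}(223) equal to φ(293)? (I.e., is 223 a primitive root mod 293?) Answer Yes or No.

Yes

φ(293) = 293 − 1 = 292 = 2^2 · 73.
223 is a primitive root mod 293 iff 223^(φ(293)/q) ≢ 1 for every prime q | φ(293), i.e. q ∈ {2, 73}.
223^146 ≡ 292 (mod 293)  [q = 2: ≢ 1 ✓]
223^4 ≡ 115 (mod 293)  [q = 73: ≢ 1 ✓]
None equal 1, so ord_293(223) = 292: 223 is a primitive root.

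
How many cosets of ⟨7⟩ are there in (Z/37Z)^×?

4

The order of 7 must divide φ(37) = 37 − 1 = 36 = 2^2 · 3^2.
Divisors of 36: 1, 2, 3, 4, 6, 9, 12, 18, 36.
Test each divisor d:
7^1 ≡ 7 (mod 37)
7^2 ≡ 12 (mod 37)
7^3 ≡ 10 (mod 37)
7^4 ≡ 33 (mod 37)
7^6 ≡ 26 (mod 37)
7^9 ≡ 1 (mod 37) ✓
The order of 7 is 9, so the subgroup it generates has 9 elements.
The index is φ(37) / ord(7) = 36 / 9 = 4.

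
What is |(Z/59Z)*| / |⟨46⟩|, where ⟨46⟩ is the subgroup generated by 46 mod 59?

2

The order of 46 must divide φ(59) = 59 − 1 = 58 = 2 · 29.
Divisors of 58: 1, 2, 29, 58.
Evaluate successive powers at the divisors of 58:
46^1 ≡ 46 (mod 59)
46^2 ≡ 51 (mod 59)
46^29 ≡ 1 (mod 59) ✓
So ord_59(46) = 29, hence |⟨46⟩| = 29.
Index = |(Z/59Z)^×| / |⟨46⟩| = 58 / 29 = 2.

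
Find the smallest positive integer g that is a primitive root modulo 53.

φ(53) = 53 − 1 = 52 = 2^2 · 13.
Test candidates g = 2, 3, … against the prime factors q ∈ {2, 13} of φ(53): g is a generator iff g^(52/q) ≢ 1 for every such q.
g = 2: 2^26 ≡ 52; 2^4 ≡ 16 — none is 1, so 2 is a primitive root.
So 2 is the smallest generator of (Z/53Z)^×.

2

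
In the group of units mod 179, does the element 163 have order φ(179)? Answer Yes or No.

φ(179) = 179 − 1 = 178 = 2 · 89.
An element g generates (Z/179Z)^× iff g^(178/q) ≢ 1 (mod 179) for each prime q ∈ {2, 89}.
163^89 ≡ 178 (mod 179)  [q = 2: ≢ 1 ✓]
163^2 ≡ 77 (mod 179)  [q = 89: ≢ 1 ✓]
All checks pass, so 163 has order 178 and is a primitive root modulo 179.

Yes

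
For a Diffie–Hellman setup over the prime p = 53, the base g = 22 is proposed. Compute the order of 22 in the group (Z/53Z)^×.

By Lagrange's theorem, ord_53(22) divides φ(53) = 53 − 1 = 52 = 2^2 · 13.
Divisors of 52: 1, 2, 4, 13, 26, 52.
Compute 22^d (mod 53) for the divisors d until we hit 1:
22^1 ≡ 22 (mod 53)
22^2 ≡ 7 (mod 53)
22^4 ≡ 49 (mod 53)
22^13 ≡ 23 (mod 53)
22^26 ≡ 52 (mod 53)
22^52 ≡ 1 (mod 53) ✓
Therefore the multiplicative order of 22 modulo 53 is 52.

52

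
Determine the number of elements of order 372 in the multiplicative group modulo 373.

120

φ(373) = 373 − 1 = 372 = 2^2 · 3 · 31.
Since (Z/373Z)^× is cyclic of order 372, the number of elements of order d is φ(d) when d | 372 and 0 otherwise.
372 = 2^2 · 3 · 31 divides 372, and φ(372) = 120.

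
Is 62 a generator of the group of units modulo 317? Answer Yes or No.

Yes

φ(317) = 317 − 1 = 316 = 2^2 · 79.
Test 62^(316/q) mod 317 for each prime factor q of 316:
62^158 ≡ 316 (mod 317)  [q = 2: ≢ 1 ✓]
62^4 ≡ 15 (mod 317)  [q = 79: ≢ 1 ✓]
Every test exponent gives a nontrivial residue, hence 62 generates the full group.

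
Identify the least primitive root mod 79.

φ(79) = 79 − 1 = 78 = 2 · 3 · 13.
Test candidates g = 2, 3, … against the prime factors q ∈ {2, 3, 13} of φ(79): g is a generator iff g^(78/q) ≢ 1 for every such q.
g = 2: 2^39 ≡ 1 — hits 1, so not a primitive root.
g = 3: 3^39 ≡ 78; 3^26 ≡ 23; 3^6 ≡ 18 — none is 1, so 3 is a primitive root.
Hence the least primitive root of 79 is 3.

3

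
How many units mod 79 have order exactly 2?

1

φ(79) = 79 − 1 = 78 = 2 · 3 · 13.
In a cyclic group of order 78, there are φ(d) elements of order d for each divisor d of 78, and zero for non-divisors.
2 | 78, and φ(2) = 2 − 1 = 1.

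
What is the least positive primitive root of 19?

φ(19) = 19 − 1 = 18 = 2 · 3^2.
Test candidates g = 2, 3, … against the prime factors q ∈ {2, 3} of φ(19): g is a generator iff g^(18/q) ≢ 1 for every such q.
g = 2: 2^9 ≡ 18; 2^6 ≡ 7 — none is 1, so 2 is a primitive root.
So 2 is the smallest generator of (Z/19Z)^×.

2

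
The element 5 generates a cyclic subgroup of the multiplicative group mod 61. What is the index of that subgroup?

2

The order of 5 must divide φ(61) = 61 − 1 = 60 = 2^2 · 3 · 5.
Divisors of 60: 1, 2, 3, 4, 5, 6, 10, 12, 15, 20, 30, 60.
Check 5^d mod 61 for each divisor in increasing order:
5^1 ≡ 5
5^2 ≡ 25
5^3 ≡ 3
5^4 ≡ 15
5^5 ≡ 14
5^6 ≡ 9
5^10 ≡ 13
5^12 ≡ 20
5^15 ≡ 60
5^20 ≡ 47
5^30 ≡ 1
The order of 5 is 30, so the subgroup it generates has 30 elements.
Index = |(Z/61Z)^×| / |⟨5⟩| = 60 / 30 = 2.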